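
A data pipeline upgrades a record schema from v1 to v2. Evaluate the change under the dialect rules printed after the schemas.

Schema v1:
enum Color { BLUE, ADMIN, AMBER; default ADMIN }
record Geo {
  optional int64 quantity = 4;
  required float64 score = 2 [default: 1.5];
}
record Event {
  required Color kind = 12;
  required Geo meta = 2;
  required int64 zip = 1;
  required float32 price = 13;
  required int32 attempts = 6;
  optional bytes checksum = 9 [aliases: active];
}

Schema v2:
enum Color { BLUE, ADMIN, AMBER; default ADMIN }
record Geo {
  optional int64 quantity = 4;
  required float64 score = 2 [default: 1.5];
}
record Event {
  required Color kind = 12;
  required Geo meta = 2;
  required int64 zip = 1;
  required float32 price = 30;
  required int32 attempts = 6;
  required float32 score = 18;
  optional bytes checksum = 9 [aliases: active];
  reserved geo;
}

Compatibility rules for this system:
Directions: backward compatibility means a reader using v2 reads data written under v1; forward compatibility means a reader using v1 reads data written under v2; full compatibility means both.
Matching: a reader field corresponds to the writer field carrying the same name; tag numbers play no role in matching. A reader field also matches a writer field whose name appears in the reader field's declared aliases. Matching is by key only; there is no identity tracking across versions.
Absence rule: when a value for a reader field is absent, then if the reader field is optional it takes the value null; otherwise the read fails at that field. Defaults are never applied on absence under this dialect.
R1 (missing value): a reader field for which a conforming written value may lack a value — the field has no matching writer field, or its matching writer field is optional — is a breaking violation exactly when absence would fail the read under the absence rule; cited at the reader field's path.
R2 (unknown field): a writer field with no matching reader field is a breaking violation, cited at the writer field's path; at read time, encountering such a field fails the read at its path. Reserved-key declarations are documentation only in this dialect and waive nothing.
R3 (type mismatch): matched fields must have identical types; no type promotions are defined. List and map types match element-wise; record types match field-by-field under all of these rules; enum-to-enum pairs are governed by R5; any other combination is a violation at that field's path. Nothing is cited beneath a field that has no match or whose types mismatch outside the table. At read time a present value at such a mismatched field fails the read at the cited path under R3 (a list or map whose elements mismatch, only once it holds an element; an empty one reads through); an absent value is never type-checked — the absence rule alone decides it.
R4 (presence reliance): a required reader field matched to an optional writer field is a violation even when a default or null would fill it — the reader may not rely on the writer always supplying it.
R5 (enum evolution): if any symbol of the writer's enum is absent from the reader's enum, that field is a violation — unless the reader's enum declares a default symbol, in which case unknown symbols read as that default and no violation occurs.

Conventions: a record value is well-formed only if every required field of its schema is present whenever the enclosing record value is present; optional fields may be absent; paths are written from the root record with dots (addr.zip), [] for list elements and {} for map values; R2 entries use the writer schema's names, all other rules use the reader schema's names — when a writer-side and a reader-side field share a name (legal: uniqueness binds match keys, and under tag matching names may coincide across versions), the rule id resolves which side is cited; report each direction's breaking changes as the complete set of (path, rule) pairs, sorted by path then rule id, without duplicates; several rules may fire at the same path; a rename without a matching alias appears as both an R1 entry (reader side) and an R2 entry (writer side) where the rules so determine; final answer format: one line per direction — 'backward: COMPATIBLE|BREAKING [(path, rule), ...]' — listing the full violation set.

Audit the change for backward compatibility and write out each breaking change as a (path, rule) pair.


each type pair in Event: writer, then reader
backward pass over Event, reader schema v2, writer schema v1:
  writer required, Color -> Color: reader kind maps from writer kind
  writer required, Geo -> Geo: reader meta maps from writer meta
  writer required, int64 -> int64: reader zip maps from writer zip
  writer required, float32 -> float32: reader price maps from writer price
  writer required, int32 -> int32: reader attempts maps from writer attempts
  score: no writer-side match
  writer optional, bytes -> bytes: reader checksum maps from writer checksum
  writer optional, int64 -> int64: reader meta.quantity maps from writer meta.quantity
  writer required, float64 -> float64: reader meta.score maps from writer meta.score
  R1 fires at score
  => 1 violation(s): backward is BREAKING for Event
remaining Event differences; none change what is asked:
  field price in record Event: tag 13 changed to 30 -> inert for the asked Event verdict: nothing fires

backward: BREAKING [(score, R1)]


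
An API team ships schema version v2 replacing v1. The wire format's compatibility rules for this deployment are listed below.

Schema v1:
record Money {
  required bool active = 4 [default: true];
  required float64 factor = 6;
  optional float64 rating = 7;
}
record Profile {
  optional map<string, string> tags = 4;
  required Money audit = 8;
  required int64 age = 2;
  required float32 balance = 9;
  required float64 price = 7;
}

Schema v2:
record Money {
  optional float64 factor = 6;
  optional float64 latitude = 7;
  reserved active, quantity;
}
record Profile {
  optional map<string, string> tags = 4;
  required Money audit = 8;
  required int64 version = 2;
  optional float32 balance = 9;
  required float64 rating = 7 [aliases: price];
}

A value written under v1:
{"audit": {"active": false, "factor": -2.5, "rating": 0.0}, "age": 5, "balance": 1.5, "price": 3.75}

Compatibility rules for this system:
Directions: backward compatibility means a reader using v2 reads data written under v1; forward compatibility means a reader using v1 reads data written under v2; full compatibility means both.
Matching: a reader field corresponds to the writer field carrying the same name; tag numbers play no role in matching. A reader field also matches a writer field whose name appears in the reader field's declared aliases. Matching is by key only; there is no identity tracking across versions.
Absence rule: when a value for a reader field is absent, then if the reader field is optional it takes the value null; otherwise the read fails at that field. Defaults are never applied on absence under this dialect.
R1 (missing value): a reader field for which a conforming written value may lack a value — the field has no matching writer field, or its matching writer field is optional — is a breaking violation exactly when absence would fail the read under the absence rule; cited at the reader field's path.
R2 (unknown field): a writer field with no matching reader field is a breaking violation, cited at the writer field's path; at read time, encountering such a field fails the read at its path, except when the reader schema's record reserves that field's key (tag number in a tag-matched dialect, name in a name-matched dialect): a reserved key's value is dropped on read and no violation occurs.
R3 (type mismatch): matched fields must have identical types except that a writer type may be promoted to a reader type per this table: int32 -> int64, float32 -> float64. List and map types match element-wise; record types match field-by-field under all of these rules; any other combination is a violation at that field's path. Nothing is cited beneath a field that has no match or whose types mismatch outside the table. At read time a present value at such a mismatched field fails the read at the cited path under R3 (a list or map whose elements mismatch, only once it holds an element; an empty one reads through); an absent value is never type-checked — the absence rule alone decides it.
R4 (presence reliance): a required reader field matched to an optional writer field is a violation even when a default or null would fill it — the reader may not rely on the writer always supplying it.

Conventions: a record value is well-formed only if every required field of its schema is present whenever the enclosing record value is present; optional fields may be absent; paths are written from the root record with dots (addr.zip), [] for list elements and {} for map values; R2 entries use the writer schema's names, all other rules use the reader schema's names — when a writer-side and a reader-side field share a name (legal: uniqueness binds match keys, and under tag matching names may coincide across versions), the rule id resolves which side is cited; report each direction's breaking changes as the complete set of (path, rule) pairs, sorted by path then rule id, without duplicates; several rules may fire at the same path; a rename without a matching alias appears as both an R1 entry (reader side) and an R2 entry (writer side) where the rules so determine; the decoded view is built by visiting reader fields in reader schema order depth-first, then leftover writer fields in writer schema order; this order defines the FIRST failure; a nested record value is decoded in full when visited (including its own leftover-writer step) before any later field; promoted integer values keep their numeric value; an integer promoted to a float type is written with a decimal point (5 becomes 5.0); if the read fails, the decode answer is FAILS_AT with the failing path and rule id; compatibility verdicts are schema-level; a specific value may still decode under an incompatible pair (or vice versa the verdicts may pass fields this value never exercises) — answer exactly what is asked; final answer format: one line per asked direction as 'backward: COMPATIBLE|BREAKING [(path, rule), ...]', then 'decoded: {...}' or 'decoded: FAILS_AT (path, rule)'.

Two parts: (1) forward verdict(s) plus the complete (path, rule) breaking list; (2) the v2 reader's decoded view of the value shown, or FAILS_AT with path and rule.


arrows below run writer -> reader for Profile
forward for Profile (reader v1, writer v2):
  map<string, string> -> map<string, string>, writer optional: tags aligns to tags
  Money -> Money, writer required: audit aligns to audit
  age: no writer-side match
  float32 -> float32, writer optional: balance aligns to balance
  price: no writer-side match
  leftover writer field: version
  leftover writer field: rating
  audit.active: no writer-side match
  float64 -> float64, writer optional: audit.factor aligns to audit.factor
  audit.rating: no writer-side match
  leftover writer field: audit.latitude
  violation R1 at age
  violation R1 at audit.active
  violation R1 at audit.factor
  violation R4 at audit.factor
  violation R2 at audit.latitude
  violation R1 at balance
  violation R4 at balance
  violation R1 at price
  violation R2 at rating
  violation R2 at version
  => forward verdict for Profile: BREAKING, 10 violation(s)
decode walk for Profile under reader schema v2:
  tags := null (absent, optional -> null)
  audit.factor := -2.5
  audit.latitude := null (absent, optional -> null)
  writer audit.active: reserved -> dropped
  read fails at audit.rating under R2 (unknown field)
  => FAILS_AT (audit.rating, R2)

forward: BREAKING [(age, R1), (audit.active, R1), (audit.factor, R1), (audit.factor, R4), (audit.latitude, R2), (balance, R1), (balance, R4), (price, R1), (rating, R2), (version, R2)]; decoded: FAILS_AT (audit.rating, R2)


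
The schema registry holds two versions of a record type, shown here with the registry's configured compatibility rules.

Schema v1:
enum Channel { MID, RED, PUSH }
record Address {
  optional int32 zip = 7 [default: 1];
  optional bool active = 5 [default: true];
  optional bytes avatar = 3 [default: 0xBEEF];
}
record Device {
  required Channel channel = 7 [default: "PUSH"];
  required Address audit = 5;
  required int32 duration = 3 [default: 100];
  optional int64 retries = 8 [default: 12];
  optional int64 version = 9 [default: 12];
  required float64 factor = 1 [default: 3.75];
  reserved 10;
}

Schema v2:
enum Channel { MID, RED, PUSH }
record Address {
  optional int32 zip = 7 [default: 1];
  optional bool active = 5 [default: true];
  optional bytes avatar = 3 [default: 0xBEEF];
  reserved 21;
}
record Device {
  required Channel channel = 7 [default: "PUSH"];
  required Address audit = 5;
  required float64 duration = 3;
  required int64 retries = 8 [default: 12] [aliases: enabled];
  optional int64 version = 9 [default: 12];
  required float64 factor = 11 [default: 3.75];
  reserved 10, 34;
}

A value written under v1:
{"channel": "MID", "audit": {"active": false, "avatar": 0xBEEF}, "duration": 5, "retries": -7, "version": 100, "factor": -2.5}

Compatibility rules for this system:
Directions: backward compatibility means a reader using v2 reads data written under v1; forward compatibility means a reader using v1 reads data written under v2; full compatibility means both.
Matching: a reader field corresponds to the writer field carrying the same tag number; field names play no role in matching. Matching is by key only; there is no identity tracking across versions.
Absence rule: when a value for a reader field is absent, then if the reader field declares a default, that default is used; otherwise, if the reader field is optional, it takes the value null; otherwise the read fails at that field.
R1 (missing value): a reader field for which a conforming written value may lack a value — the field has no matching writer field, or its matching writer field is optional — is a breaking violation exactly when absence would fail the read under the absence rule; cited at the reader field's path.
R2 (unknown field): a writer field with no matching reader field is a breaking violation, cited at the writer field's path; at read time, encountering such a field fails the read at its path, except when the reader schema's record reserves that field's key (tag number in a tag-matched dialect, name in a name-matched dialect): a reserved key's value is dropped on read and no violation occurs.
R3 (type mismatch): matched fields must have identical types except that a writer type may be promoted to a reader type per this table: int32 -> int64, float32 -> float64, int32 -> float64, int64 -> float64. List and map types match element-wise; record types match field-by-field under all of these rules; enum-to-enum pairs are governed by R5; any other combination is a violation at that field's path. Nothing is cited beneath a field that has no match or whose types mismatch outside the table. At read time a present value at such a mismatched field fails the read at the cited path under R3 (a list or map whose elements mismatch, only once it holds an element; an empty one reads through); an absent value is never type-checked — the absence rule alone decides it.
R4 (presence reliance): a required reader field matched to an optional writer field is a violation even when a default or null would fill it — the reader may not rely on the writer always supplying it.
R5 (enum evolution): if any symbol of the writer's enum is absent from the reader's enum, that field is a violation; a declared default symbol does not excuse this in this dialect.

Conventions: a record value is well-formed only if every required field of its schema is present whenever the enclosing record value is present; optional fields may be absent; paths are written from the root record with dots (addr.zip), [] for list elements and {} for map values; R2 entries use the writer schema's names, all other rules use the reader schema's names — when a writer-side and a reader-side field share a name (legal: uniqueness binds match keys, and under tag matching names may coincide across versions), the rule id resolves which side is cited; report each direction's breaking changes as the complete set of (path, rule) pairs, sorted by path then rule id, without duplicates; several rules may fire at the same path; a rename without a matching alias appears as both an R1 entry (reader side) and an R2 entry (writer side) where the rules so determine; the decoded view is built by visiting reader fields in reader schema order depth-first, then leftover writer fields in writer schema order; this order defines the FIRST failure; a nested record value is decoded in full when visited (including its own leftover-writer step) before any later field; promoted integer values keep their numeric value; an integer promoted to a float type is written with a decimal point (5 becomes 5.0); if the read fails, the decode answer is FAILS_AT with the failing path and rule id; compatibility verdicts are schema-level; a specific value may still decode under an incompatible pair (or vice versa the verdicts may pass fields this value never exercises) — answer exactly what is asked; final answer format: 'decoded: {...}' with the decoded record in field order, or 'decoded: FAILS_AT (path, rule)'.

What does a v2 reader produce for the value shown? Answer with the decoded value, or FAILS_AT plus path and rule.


in Device below, arrows point writer -> reader
decoding the Device value with the v2 reader:
  channel := "MID"
  audit.zip := 1 (no value, default fills)
  audit.active := false
  audit.avatar := 0xBEEF
  duration := 5.0 (int32 -> float64)
  retries := -7
  version := 100
  factor := 3.75 (no value, default fills)
  read fails at factor under R2 (unknown field)
  => FAILS_AT (factor, R2)
remaining Device differences; none change what is asked:
  field duration in record Device: type int32 changed to float64 (its default is dropped) -> matters for Device compatibility verdicts, not for this value's decode
  field retries in record Device: optional changed to required -> matters for Device compatibility verdicts, not for this value's decode

decoded: FAILS_AT (factor, R2)


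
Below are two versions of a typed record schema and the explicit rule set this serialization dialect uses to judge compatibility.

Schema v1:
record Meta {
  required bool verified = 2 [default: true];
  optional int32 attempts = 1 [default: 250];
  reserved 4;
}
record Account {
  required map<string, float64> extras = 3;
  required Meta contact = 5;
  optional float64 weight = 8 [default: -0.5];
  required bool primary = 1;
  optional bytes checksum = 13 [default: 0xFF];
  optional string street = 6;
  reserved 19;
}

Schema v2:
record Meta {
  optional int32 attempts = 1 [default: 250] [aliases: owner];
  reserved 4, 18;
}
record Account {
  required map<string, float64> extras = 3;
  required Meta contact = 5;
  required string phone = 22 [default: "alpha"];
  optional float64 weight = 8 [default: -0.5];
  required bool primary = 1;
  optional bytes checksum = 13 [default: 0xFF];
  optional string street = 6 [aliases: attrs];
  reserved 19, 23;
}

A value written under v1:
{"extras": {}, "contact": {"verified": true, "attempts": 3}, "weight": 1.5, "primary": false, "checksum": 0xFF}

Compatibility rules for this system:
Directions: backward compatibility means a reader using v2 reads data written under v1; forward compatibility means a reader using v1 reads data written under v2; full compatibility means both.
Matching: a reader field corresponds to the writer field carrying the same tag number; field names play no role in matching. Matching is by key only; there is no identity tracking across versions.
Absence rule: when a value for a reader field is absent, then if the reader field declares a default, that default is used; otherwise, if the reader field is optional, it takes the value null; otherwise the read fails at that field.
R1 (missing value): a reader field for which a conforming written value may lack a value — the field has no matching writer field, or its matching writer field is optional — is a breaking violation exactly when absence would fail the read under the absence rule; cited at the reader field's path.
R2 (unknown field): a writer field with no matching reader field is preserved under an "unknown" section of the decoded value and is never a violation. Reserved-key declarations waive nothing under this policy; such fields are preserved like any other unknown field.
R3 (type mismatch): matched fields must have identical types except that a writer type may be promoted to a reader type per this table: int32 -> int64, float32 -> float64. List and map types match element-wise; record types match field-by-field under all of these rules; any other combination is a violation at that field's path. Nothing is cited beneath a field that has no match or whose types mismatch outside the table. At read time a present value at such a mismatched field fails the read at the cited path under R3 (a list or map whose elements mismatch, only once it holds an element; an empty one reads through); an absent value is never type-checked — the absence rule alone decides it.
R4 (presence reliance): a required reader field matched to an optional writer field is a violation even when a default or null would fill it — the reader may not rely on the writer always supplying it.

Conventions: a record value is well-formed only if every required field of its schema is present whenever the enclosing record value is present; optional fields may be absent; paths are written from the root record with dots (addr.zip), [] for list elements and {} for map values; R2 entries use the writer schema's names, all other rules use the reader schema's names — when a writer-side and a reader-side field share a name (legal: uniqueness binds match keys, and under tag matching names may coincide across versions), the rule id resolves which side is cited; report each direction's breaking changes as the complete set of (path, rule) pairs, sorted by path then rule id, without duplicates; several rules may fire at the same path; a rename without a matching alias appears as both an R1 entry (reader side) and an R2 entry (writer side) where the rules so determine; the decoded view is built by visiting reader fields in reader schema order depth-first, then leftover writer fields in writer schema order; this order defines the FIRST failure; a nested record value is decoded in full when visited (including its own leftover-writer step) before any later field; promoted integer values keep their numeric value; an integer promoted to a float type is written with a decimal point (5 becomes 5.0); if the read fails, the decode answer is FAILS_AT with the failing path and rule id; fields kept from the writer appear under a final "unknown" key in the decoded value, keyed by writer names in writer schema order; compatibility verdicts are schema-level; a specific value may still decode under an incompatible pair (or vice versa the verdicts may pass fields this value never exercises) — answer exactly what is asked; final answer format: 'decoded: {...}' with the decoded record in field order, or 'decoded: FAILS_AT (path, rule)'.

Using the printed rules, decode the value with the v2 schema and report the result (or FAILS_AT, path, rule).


decoded: {"extras": {}, "contact": {"attempts": 3, "unknown": {"verified": true}}, "phone": "alpha", "weight": 1.5, "primary": false, "checksum": 0xFF, "street": null}

arrows below run writer -> reader for Account
decode walk for Account under reader schema v2:
  extras := {}
  contact.attempts := 3
  writer contact.verified: kept under "unknown"
  phone := "alpha" (absent -> default)
  weight := 1.5
  primary := false
  checksum := 0xFF
  street := null (absent, optional -> null)
  => decoded: {"extras": {}, "contact": {"attempts": 3, "unknown": {"verified": true}}, "phone": "alpha", "weight": 1.5, "primary": false, "checksum": 0xFF, "street": null}


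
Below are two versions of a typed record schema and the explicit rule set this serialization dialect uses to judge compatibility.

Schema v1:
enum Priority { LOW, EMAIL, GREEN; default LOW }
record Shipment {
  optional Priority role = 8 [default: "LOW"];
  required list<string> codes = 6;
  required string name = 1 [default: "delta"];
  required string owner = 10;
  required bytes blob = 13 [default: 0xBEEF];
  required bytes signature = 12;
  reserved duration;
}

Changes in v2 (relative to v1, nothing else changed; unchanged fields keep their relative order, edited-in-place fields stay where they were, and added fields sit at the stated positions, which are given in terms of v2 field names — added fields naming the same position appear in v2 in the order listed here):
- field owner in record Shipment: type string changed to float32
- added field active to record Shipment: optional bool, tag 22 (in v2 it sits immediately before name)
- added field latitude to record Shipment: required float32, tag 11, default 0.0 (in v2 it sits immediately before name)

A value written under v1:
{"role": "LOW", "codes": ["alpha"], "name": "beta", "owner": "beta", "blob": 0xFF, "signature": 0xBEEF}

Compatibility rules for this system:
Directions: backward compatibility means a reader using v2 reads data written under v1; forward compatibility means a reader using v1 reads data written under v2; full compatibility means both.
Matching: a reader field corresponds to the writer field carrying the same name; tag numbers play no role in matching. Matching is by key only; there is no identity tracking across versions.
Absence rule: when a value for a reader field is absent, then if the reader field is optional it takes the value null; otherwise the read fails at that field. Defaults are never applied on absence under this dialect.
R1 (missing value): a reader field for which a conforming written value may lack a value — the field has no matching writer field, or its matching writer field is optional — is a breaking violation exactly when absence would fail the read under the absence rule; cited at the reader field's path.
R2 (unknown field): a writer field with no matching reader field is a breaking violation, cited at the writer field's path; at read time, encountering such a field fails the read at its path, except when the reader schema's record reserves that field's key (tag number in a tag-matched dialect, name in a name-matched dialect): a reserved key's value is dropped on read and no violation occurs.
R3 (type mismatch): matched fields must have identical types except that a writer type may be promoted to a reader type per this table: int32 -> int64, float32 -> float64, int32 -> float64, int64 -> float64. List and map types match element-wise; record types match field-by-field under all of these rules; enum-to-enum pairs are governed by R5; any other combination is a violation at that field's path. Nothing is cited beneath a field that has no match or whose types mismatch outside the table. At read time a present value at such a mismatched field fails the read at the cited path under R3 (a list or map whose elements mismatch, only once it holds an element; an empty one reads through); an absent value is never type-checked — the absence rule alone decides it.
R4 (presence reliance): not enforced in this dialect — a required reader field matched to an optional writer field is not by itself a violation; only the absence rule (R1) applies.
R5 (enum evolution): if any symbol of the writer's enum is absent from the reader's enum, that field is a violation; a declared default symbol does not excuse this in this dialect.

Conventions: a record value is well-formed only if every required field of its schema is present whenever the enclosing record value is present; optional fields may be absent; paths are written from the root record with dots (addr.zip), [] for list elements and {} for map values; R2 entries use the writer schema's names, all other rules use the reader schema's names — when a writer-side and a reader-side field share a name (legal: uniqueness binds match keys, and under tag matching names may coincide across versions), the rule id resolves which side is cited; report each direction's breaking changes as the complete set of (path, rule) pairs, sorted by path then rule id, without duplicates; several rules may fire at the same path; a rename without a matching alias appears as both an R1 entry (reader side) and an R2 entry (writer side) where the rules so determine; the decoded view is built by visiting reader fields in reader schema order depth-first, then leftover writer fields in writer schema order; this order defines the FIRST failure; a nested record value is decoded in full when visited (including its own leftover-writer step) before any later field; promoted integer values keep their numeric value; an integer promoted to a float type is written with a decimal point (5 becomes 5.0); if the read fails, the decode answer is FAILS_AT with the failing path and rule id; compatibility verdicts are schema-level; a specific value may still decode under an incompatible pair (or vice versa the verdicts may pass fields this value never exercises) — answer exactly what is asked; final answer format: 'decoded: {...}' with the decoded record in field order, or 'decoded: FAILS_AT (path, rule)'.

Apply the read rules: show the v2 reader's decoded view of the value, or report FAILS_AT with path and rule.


the writer's type comes first in each Shipment pair
decode walk for Shipment under reader schema v2:
  role := "LOW"
  codes := ["alpha"]
  active := null (not supplied -> null)
  read fails at latitude under R1 (no fill)
  => FAILS_AT (latitude, R1)
checking off the Shipment differences that do not matter here:
  field owner in record Shipment: type string changed to float32 -> affects the rule determinations only; this particular Shipment value decodes identically
  added field active to record Shipment: optional bool, tag 22 (in v2 it sits immediately before name) -> affects the rule determinations only; this particular Shipment value decodes identically

decoded: FAILS_AT (latitude, R1)


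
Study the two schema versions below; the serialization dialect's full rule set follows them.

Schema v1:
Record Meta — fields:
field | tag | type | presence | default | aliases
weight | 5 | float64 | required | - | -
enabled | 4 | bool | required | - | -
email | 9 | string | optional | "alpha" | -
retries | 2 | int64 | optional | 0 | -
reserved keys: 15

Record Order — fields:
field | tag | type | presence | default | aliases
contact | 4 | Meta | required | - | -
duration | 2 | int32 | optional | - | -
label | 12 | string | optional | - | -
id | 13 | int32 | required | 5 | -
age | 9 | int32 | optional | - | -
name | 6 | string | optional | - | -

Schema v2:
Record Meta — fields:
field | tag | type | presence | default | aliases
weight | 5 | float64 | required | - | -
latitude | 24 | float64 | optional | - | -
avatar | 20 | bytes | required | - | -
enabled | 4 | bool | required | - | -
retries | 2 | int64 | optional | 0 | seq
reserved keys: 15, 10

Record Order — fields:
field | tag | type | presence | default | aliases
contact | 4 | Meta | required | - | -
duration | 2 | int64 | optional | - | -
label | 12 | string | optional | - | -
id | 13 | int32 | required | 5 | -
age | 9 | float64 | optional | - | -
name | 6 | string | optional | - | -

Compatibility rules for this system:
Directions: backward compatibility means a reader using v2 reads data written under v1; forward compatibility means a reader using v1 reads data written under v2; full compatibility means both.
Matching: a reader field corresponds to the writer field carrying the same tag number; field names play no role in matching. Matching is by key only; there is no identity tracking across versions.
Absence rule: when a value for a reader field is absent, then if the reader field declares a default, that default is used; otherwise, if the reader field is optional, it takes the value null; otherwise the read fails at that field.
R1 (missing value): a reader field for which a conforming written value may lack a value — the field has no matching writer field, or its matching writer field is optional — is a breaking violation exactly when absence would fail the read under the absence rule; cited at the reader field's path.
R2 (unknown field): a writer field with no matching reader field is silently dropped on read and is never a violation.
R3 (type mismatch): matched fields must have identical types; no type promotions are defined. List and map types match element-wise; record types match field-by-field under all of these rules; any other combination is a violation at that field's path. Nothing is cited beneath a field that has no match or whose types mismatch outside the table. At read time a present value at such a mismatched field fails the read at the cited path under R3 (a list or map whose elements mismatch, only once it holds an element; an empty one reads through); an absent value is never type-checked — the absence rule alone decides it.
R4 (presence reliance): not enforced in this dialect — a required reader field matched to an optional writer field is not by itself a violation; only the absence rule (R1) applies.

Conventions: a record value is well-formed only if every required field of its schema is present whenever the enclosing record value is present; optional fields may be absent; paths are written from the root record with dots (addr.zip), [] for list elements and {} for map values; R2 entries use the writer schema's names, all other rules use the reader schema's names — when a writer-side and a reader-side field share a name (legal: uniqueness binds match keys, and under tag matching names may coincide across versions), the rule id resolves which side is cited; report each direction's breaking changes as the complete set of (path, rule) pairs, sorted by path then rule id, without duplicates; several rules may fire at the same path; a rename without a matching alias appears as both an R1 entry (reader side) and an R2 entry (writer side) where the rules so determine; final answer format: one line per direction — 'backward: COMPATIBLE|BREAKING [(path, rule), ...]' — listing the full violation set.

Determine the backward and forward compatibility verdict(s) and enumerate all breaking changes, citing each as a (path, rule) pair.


backward: BREAKING [(age, R3), (contact.avatar, R1), (duration, R3)]; forward: BREAKING [(age, R3), (duration, R3)]

the writer's type comes first in each Order pair
backward on Order — v2 reading data written by v1:
  writer required, Meta -> Meta: reader contact maps from writer contact
  writer optional, int32 -> int64: reader duration maps from writer duration
  writer optional, string -> string: reader label maps from writer label
  writer required, int32 -> int32: reader id maps from writer id
  writer optional, int32 -> float64: reader age maps from writer age
  writer optional, string -> string: reader name maps from writer name
  writer required, float64 -> float64: reader contact.weight maps from writer contact.weight
  no writer field matches reader contact.latitude
  no writer field matches reader contact.avatar
  writer required, bool -> bool: reader contact.enabled maps from writer contact.enabled
  writer optional, int64 -> int64: reader contact.retries maps from writer contact.retries
  writer field contact.email has no reader counterpart
  rule R3 violated at age
  rule R1 violated at contact.avatar
  rule R3 violated at duration
  => 3 violation(s): backward is BREAKING for Order
forward on Order — v1 reading data written by v2:
  writer required, Meta -> Meta: reader contact maps from writer contact
  writer optional, int64 -> int32: reader duration maps from writer duration
  writer optional, string -> string: reader label maps from writer label
  writer required, int32 -> int32: reader id maps from writer id
  writer optional, float64 -> int32: reader age maps from writer age
  writer optional, string -> string: reader name maps from writer name
  writer required, float64 -> float64: reader contact.weight maps from writer contact.weight
  writer required, bool -> bool: reader contact.enabled maps from writer contact.enabled
  no writer field matches reader contact.email
  writer optional, int64 -> int64: reader contact.retries maps from writer contact.retries
  writer field contact.latitude has no reader counterpart
  writer field contact.avatar has no reader counterpart
  rule R3 violated at age
  rule R3 violated at duration
  => 2 violation(s): forward is BREAKING for Order


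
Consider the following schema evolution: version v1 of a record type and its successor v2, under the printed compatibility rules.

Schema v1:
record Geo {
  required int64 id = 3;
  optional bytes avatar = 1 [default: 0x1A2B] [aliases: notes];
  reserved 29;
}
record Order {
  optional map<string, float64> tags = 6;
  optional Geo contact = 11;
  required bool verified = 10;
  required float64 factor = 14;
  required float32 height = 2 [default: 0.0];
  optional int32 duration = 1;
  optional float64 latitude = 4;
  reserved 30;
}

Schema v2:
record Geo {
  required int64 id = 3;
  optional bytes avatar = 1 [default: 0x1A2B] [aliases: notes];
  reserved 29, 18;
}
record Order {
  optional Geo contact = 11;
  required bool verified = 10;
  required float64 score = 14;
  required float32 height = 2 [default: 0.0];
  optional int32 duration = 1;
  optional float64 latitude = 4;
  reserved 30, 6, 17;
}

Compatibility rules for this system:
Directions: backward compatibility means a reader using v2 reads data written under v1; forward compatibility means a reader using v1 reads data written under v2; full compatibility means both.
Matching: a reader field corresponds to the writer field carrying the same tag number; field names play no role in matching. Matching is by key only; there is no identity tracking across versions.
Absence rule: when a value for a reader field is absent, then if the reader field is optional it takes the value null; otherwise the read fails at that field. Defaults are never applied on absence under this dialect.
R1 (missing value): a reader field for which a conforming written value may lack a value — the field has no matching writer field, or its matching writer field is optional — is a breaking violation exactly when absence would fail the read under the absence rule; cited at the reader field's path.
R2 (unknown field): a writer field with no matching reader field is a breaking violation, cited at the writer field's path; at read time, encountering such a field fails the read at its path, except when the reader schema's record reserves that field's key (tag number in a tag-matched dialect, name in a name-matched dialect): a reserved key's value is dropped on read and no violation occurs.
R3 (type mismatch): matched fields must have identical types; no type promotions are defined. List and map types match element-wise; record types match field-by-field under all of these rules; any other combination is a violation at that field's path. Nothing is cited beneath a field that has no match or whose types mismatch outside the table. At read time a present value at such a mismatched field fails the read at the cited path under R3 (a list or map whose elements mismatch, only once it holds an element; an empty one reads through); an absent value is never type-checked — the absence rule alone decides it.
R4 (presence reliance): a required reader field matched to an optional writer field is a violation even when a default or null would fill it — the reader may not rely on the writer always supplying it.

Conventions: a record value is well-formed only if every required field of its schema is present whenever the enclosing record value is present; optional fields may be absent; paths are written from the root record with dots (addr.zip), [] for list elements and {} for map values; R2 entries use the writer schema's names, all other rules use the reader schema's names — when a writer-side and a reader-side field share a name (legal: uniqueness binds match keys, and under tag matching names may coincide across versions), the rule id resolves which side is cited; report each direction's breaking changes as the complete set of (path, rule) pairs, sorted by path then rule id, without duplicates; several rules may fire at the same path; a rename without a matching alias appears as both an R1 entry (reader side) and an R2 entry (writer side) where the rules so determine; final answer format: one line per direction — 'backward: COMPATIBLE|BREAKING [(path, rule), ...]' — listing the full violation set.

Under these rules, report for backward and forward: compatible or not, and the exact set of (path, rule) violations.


backward: COMPATIBLE []; forward: COMPATIBLE []

arrows below run writer -> reader for Order
backward pass over Order, reader schema v2, writer schema v1:
  contact: Geo -> Geo, writer optional; from contact
  verified: bool -> bool, writer required; from verified
  score: float64 -> float64, writer required; from factor
  height: float32 -> float32, writer required; from height
  duration: int32 -> int32, writer optional; from duration
  latitude: float64 -> float64, writer optional; from latitude
  writer tags: unknown to reader
  contact.id: int64 -> int64, writer required; from contact.id
  contact.avatar: bytes -> bytes, writer optional; from contact.avatar
  => backward verdict for Order: COMPATIBLE, no violations
forward pass over Order, reader schema v1, writer schema v2:
  tags: no writer match
  contact: Geo -> Geo, writer optional; from contact
  verified: bool -> bool, writer required; from verified
  factor: float64 -> float64, writer required; from score
  height: float32 -> float32, writer required; from height
  duration: int32 -> int32, writer optional; from duration
  latitude: float64 -> float64, writer optional; from latitude
  contact.id: int64 -> int64, writer required; from contact.id
  contact.avatar: bytes -> bytes, writer optional; from contact.avatar
  => forward verdict for Order: COMPATIBLE, no violations
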